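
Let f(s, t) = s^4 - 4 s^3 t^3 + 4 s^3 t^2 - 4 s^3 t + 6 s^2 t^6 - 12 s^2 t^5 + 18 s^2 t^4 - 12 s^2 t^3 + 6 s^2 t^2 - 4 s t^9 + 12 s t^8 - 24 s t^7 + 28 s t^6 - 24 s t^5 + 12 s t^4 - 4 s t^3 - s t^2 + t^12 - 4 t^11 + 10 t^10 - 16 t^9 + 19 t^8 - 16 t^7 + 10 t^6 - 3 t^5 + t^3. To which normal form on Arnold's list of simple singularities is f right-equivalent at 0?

The Hessian of f at 0 has rank 0. Corank 2; j^3 = -t^2*(s - t) has shape L^2 M (L != M), so D-series; mu = 5 gives D_5.

D5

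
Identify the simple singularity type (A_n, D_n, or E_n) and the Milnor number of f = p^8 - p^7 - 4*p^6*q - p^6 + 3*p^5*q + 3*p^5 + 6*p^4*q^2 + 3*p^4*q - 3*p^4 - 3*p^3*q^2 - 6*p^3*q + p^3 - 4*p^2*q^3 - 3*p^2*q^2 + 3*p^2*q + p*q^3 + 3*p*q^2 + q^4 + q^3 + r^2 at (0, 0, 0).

Type E7, Milnor number mu = 7.

The Hessian of f at 0 is [[0, 0, 0], [0, 0, 0], [0, 0, 2]] with rank 1, so corank 2. A Groebner basis of the Jacobian ideal J(f) in C{p,q,r} is {-3*p^2/10 - 3*p*q/5 + q^4 - q^3/10 - 3*q^2/10, p^3 - 6*p^2/5 - 12*p*q/5 + 3*q^3/5 - 6*q^2/5, p^2*q + 7*p^2/10 + 7*p*q/5 - 23*q^3/30 + 7*q^2/10, -3*p^2/10 + p*q^2 - 3*p*q/5 + 9*q^3/10 - 3*q^2/10, r}; counting standard monomials gives mu = 7. Corank 2; j^3 = (p + q)^3 is a perfect cube, so E-series; the 4-jet and mu = 7 give E_7.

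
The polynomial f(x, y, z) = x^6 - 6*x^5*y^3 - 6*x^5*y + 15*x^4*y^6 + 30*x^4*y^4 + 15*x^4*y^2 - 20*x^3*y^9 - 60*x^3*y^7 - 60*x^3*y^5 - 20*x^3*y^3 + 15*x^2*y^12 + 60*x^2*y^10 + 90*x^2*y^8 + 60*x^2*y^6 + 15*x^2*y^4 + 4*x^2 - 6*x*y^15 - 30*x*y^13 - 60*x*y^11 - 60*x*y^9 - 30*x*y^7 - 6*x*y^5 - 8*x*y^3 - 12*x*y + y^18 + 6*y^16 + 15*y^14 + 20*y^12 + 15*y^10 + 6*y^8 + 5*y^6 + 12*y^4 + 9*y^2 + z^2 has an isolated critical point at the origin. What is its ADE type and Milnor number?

Type A_5, Milnor number mu = 5.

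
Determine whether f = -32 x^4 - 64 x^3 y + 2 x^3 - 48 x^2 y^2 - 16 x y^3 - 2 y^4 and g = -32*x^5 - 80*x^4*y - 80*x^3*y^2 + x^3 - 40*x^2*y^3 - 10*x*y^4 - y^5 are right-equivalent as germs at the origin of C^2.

The Hessian of f at 0 has rank 0. Corank 2; j^3 = 2*x^3 is a perfect cube, so E-series; the 4-jet and mu = 6 give E_6. The Hessian of g at 0 has rank 0. Corank 2; j^3 = x^3 is a perfect cube, so E-series; the 5-jet and mu = 8 give E_8. f is E_6 but g is E_8, hence not right-equivalent.

No.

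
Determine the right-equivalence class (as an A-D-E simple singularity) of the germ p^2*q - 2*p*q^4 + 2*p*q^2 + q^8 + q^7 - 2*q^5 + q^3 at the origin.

The Hessian of f at 0 has rank 0. Corank 2; j^3 = q*(p + q)^2 has shape L^2 M (L != M), so D-series; mu = 9 gives D_9.

D_{9}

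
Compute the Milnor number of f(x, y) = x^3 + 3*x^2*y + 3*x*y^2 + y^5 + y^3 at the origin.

The Hessian of f at 0 is [[0, 0], [0, 0]] with rank 0, so corank 2. A Groebner basis of the Jacobian ideal J(f) in C{x,y} is {y^4, x^2 + 2*x*y + y^2}; counting standard monomials gives mu = 8. Corank 2; j^3 = (x + y)^3 is a perfect cube, so E-series; the 5-jet and mu = 8 give E_8.

8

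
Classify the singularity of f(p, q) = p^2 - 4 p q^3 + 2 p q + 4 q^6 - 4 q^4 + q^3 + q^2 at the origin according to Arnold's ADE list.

The Hessian of f at 0 has rank 1. Corank 1: A-series; mu = 2 gives A_2.

A_{2}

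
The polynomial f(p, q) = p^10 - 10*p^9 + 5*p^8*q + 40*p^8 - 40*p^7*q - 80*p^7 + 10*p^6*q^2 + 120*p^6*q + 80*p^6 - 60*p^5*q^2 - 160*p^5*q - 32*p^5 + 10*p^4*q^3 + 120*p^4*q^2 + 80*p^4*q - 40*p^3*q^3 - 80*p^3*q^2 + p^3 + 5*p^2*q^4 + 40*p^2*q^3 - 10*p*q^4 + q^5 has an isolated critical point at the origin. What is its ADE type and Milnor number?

Type E8, Milnor number mu = 8.

The Hessian of f at 0 has rank 0. Corank 2; j^3 = p^3 is a perfect cube, so E-series; the 5-jet and mu = 8 give E_8.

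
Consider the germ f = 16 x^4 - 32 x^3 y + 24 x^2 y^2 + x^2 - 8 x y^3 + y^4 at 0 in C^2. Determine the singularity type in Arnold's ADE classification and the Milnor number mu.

The Hessian of f at 0 is [[2, 0], [0, 0]] with rank 1, so corank 1. A Groebner basis of the Jacobian ideal J(f) in C{x,y} is {y^3, x}; counting standard monomials gives mu = 3. Corank 1: A-series; mu = 3 gives A_3.

Type A3, Milnor number mu = 3.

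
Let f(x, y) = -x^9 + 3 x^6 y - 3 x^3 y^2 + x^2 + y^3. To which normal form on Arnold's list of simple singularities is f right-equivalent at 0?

A_{2}

The Hessian of f at 0 is [[2, 0], [0, 0]] with rank 1, so corank 1. A Groebner basis of the Jacobian ideal J(f) in C{x,y} is {y^2, x}; counting standard monomials gives mu = 2. Corank 1: A-series; mu = 2 gives A_2.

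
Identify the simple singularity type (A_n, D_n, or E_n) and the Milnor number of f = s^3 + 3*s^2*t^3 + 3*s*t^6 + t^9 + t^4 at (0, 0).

The Hessian of f at 0 has rank 0. Corank 2; j^3 = s^3 is a perfect cube, so E-series; the 4-jet and mu = 6 give E_6.

Type E6, Milnor number mu = 6.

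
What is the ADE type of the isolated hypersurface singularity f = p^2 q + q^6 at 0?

D7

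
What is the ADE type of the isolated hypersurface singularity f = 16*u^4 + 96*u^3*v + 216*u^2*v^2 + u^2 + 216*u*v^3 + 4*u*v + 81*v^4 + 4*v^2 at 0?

A3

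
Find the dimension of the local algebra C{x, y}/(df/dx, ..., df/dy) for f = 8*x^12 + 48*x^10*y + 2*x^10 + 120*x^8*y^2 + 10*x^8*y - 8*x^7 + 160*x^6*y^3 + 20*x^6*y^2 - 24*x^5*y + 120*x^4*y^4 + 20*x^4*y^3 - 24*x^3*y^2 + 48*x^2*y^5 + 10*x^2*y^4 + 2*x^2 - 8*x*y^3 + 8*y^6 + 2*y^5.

The Hessian of f at 0 is [[4, 0], [0, 0]] with rank 1, so corank 1. A Groebner basis of the Jacobian ideal J(f) in C{x,y} is {-x/2 + y^3, x^2, x*y}; counting standard monomials gives mu = 4. Corank 1: A-series; mu = 4 gives A_4.

4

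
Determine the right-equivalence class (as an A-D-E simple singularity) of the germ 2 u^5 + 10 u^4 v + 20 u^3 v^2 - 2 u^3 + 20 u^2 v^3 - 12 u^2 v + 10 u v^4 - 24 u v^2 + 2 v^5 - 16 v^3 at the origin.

The Hessian of f at 0 has rank 0. Corank 2; j^3 = -2*(u + 2*v)^3 is a perfect cube, so E-series; the 5-jet and mu = 8 give E_8.

E_8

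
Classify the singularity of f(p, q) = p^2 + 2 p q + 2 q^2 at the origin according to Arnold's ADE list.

A_1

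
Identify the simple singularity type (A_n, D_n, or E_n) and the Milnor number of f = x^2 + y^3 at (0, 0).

The Hessian of f at 0 has rank 1. Corank 1: A-series; mu = 2 gives A_2.

Type A_2, Milnor number mu = 2.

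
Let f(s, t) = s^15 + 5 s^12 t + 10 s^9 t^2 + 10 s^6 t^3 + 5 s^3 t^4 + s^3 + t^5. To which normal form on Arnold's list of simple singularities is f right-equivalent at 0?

The Hessian of f at 0 has rank 0. Corank 2; j^3 = s^3 is a perfect cube, so E-series; the 5-jet and mu = 8 give E_8.

E_8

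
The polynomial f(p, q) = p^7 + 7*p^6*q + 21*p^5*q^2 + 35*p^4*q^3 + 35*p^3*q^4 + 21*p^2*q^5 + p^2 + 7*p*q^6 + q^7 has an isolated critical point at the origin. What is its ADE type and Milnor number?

The Hessian of f at 0 has rank 1. Corank 1: A-series; mu = 6 gives A_6.

Type A_6, Milnor number mu = 6.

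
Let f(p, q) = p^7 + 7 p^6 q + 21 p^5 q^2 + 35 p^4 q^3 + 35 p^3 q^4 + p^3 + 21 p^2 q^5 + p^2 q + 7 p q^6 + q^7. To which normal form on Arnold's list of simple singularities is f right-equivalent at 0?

The Hessian of f at 0 is [[0, 0], [0, 0]] with rank 0, so corank 2. A Groebner basis of the Jacobian ideal J(f) in C{p,q} is {-p*q/7 + q^6, p*q^2, p^2 + p*q}; counting standard monomials gives mu = 8. Corank 2; j^3 = p^2*(p + q) has shape L^2 M (L != M), so D-series; mu = 8 gives D_8.

D8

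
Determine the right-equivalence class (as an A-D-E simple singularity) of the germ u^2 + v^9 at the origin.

A8

The Hessian of f at 0 has rank 1. Corank 1: A-series; mu = 8 gives A_8.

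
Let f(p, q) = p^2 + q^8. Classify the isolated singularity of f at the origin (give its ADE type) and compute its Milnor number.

Type A_{7}, Milnor number mu = 7.

The Hessian of f at 0 has rank 1. Corank 1: A-series; mu = 7 gives A_7.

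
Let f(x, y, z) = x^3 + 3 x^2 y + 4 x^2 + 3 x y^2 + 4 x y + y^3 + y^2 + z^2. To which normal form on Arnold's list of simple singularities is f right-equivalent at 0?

A_{2}

The Hessian of f at 0 has rank 2. Corank 1: A-series; mu = 2 gives A_2.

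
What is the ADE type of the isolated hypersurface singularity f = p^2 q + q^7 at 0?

D8

The Hessian of f at 0 has rank 0. Corank 2; j^3 = p^2*q has shape L^2 M (L != M), so D-series; mu = 8 gives D_8.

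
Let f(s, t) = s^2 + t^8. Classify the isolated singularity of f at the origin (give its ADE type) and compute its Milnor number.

Type A7, Milnor number mu = 7.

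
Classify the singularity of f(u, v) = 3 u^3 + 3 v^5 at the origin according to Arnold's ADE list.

E8

The Hessian of f at 0 has rank 0. Corank 2; j^3 = 3*u^3 is a perfect cube, so E-series; the 5-jet and mu = 8 give E_8.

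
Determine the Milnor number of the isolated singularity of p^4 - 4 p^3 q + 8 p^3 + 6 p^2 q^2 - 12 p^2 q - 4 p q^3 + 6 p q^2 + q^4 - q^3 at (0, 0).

6

The Hessian of f at 0 has rank 0. Corank 2; j^3 = (2*p - q)^3 is a perfect cube, so E-series; the 4-jet and mu = 6 give E_6.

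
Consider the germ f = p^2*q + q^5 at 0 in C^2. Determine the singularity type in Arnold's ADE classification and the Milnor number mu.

Type D6, Milnor number mu = 6.

The Hessian of f at 0 has rank 0. Corank 2; j^3 = p^2*q has shape L^2 M (L != M), so D-series; mu = 6 gives D_6.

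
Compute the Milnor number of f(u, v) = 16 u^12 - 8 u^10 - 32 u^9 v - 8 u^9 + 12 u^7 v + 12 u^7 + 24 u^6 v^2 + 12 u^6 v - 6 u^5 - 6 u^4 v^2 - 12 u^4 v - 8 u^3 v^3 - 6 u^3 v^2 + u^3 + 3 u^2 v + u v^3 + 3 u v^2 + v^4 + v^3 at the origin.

The Hessian of f at 0 has rank 0. Corank 2; j^3 = (u + v)^3 is a perfect cube, so E-series; the 4-jet and mu = 7 give E_7.

7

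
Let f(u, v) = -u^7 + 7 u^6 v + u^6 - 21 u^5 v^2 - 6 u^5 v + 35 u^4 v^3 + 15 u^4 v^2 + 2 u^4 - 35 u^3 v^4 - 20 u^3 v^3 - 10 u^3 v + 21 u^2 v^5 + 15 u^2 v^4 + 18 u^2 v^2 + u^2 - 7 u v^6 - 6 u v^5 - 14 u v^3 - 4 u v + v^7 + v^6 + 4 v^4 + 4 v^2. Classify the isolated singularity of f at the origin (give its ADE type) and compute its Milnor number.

Type A_6, Milnor number mu = 6.

The Hessian of f at 0 has rank 1. Corank 1: A-series; mu = 6 gives A_6.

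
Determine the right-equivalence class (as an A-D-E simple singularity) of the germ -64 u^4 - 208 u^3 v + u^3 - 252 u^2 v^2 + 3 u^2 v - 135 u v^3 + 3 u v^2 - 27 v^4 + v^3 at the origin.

E7

The Hessian of f at 0 has rank 0. Corank 2; j^3 = (u + v)^3 is a perfect cube, so E-series; the 4-jet and mu = 7 give E_7.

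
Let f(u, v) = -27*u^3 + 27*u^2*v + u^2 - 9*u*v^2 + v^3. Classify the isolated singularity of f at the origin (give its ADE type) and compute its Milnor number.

Type A_2, Milnor number mu = 2.

The Hessian of f at 0 has rank 1. Corank 1: A-series; mu = 2 gives A_2.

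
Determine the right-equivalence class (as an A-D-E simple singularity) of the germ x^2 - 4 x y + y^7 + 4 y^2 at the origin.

The Hessian of f at 0 is [[2, -4], [-4, 8]] with rank 1, so corank 1. A Groebner basis of the Jacobian ideal J(f) in C{x,y} is {y^6, x - 2*y}; counting standard monomials gives mu = 6. Corank 1: A-series; mu = 6 gives A_6.

A6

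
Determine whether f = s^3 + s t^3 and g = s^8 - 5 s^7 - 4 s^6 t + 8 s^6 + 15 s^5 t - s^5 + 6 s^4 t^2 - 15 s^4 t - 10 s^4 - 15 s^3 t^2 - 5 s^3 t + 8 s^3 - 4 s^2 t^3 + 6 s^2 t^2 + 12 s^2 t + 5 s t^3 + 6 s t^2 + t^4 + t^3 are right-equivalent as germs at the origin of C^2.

Yes.

The Hessian of f at 0 has rank 0. Corank 2; j^3 = s^3 is a perfect cube, so E-series; the 4-jet and mu = 7 give E_7. The Hessian of g at 0 has rank 0. Corank 2; j^3 = (2*s + t)^3 is a perfect cube, so E-series; the 4-jet and mu = 7 give E_7. Both have type E_7, hence right-equivalent.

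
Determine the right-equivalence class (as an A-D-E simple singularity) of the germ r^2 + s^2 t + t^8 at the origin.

D_9

The Hessian of f at 0 is [[0, 0, 0], [0, 0, 0], [0, 0, 2]] with rank 1, so corank 2. A Groebner basis of the Jacobian ideal J(f) in C{s,t,r} is {s^2/8 + t^7, s^3, s*t, r}; counting standard monomials gives mu = 9. Corank 2; j^3 = s^2*t has shape L^2 M (L != M), so D-series; mu = 9 gives D_9.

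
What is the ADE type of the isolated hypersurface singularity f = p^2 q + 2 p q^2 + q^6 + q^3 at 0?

D_7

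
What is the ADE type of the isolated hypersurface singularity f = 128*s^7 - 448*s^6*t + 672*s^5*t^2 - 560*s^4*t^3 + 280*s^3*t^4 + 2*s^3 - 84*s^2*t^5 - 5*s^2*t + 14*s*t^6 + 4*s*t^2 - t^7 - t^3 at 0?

The Hessian of f at 0 has rank 0. Corank 2; j^3 = (s - t)^2*(2*s - t) has shape L^2 M (L != M), so D-series; mu = 8 gives D_8.

D8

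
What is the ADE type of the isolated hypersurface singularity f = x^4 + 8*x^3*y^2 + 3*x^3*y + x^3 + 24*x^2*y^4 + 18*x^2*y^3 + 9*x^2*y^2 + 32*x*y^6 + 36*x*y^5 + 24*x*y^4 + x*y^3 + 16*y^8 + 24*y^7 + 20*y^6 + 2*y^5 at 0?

E_7

The Hessian of f at 0 has rank 0. Corank 2; j^3 = x^3 is a perfect cube, so E-series; the 4-jet and mu = 7 give E_7.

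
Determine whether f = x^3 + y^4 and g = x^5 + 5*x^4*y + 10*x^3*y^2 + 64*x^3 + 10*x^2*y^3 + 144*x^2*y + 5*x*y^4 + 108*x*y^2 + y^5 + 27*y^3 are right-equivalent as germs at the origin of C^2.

The Hessian of f at 0 is [[0, 0], [0, 0]] with rank 0, so corank 2. A Groebner basis of the Jacobian ideal J(f) in C{x,y} is {y^3, x^2}; counting standard monomials gives mu = 6. Corank 2; j^3 = x^3 is a perfect cube, so E-series; the 4-jet and mu = 6 give E_6. The Hessian of g at 0 is [[0, 0], [0, 0]] with rank 0, so corank 2. A Groebner basis of the Jacobian ideal J(g) in C{x,y} is {y^5, x*y^3 + 13*y^4/16, x^2 + 3*x*y/2 + 9*y^2/16}; counting standard monomials gives mu = 8. Corank 2; j^3 = (4*x + 3*y)^3 is a perfect cube, so E-series; the 5-jet and mu = 8 give E_8. f is E_6 but g is E_8, hence not right-equivalent.

No.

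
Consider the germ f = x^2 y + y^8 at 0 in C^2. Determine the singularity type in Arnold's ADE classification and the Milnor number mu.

Type D_{9}, Milnor number mu = 9.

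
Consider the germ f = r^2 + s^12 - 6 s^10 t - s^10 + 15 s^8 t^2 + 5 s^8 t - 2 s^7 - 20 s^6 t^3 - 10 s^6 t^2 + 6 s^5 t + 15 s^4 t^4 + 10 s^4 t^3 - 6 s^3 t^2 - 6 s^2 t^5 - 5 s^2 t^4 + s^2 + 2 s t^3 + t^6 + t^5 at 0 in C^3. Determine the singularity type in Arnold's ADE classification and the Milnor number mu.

Type A_{4}, Milnor number mu = 4.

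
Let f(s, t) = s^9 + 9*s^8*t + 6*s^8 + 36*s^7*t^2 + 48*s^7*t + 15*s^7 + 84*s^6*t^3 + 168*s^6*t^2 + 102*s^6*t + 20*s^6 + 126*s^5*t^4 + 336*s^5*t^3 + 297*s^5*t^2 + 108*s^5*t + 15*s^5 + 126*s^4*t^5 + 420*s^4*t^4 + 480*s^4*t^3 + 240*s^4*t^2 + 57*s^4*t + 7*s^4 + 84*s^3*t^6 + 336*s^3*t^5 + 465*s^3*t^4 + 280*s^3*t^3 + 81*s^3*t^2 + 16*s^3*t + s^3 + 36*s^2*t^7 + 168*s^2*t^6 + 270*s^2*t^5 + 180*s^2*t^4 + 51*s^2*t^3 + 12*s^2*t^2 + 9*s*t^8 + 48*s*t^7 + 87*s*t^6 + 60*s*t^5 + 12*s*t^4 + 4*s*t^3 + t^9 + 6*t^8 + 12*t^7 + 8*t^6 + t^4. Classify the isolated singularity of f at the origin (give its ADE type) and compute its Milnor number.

Type E_6, Milnor number mu = 6.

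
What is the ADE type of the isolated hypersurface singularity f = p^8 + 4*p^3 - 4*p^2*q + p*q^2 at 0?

The Hessian of f at 0 has rank 0. Corank 2; j^3 = p*(2*p - q)^2 has shape L^2 M (L != M), so D-series; mu = 9 gives D_9.

D9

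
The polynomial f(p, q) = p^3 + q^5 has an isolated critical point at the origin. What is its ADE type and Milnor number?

Type E_8, Milnor number mu = 8.

The Hessian of f at 0 is [[0, 0], [0, 0]] with rank 0, so corank 2. A Groebner basis of the Jacobian ideal J(f) in C{p,q} is {q^4, p^2}; counting standard monomials gives mu = 8. Corank 2; j^3 = p^3 is a perfect cube, so E-series; the 5-jet and mu = 8 give E_8.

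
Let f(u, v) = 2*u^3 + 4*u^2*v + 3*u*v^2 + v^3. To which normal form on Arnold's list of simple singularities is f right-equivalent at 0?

The Hessian of f at 0 has rank 0. Corank 2; j^3 = (u + v)*(2*u^2 + 2*u*v + v^2) splits into three distinct lines over C (the quadratic factor has nonzero discriminant), so D_4.

D_{4}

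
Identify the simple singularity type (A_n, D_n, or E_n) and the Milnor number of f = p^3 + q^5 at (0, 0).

The Hessian of f at 0 is [[0, 0], [0, 0]] with rank 0, so corank 2. A Groebner basis of the Jacobian ideal J(f) in C{p,q} is {q^4, p^2}; counting standard monomials gives mu = 8. Corank 2; j^3 = p^3 is a perfect cube, so E-series; the 5-jet and mu = 8 give E_8.

Type E_8, Milnor number mu = 8.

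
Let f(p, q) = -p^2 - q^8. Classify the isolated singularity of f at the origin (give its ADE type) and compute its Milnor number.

The Hessian of f at 0 has rank 1. Corank 1: A-series; mu = 7 gives A_7.

Type A7, Milnor number mu = 7.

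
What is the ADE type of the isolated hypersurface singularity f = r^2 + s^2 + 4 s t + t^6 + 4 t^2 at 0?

The Hessian of f at 0 has rank 2. Corank 1: A-series; mu = 5 gives A_5.

A_5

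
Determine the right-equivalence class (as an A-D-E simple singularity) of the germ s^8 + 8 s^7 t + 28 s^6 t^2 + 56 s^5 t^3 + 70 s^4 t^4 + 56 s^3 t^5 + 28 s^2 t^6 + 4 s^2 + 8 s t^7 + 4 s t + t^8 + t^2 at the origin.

The Hessian of f at 0 is [[8, 4], [4, 2]] with rank 1, so corank 1. A Groebner basis of the Jacobian ideal J(f) in C{s,t} is {t^7, s + t/2}; counting standard monomials gives mu = 7. Corank 1: A-series; mu = 7 gives A_7.

A7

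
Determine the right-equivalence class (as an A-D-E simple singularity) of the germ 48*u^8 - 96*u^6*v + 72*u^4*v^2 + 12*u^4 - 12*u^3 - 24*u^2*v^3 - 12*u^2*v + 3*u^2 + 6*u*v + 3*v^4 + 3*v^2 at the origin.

A_3

The Hessian of f at 0 is [[6, 6], [6, 6]] with rank 1, so corank 1. A Groebner basis of the Jacobian ideal J(f) in C{u,v} is {u^2 - u/2 - v/2, u*v + u/2 + v/2, -u/2 + v^2 - v/2}; counting standard monomials gives mu = 3. Corank 1: A-series; mu = 3 gives A_3.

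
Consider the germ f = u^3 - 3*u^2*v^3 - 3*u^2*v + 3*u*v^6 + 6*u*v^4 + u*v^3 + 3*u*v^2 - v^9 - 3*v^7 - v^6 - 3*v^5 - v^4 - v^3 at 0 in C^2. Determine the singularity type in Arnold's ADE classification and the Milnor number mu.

Type E7, Milnor number mu = 7.

The Hessian of f at 0 is [[0, 0], [0, 0]] with rank 0, so corank 2. A Groebner basis of the Jacobian ideal J(f) in C{u,v} is {u^3 - 3*u^2*v - 6*u^2 + 12*u*v - 6*v^2, 3*u^2 + u*v^2 - 6*u*v + 3*v^2, 3*u^2 - 6*u*v + v^3 + 3*v^2}; counting standard monomials gives mu = 7. Corank 2; j^3 = (u - v)^3 is a perfect cube, so E-series; the 4-jet and mu = 7 give E_7.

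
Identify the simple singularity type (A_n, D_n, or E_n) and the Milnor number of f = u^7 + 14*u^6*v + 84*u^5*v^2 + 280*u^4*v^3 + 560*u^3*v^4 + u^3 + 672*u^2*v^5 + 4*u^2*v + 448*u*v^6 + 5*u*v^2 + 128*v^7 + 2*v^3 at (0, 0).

Type D_8, Milnor number mu = 8.

The Hessian of f at 0 has rank 0. Corank 2; j^3 = (u + v)^2*(u + 2*v) has shape L^2 M (L != M), so D-series; mu = 8 gives D_8.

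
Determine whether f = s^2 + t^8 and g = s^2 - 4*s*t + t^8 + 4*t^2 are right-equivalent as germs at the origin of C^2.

The Hessian of f at 0 has rank 1. Corank 1: A-series; mu = 7 gives A_7. The Hessian of g at 0 has rank 1. Corank 1: A-series; mu = 7 gives A_7. Both have type A_7, hence right-equivalent.

Yes.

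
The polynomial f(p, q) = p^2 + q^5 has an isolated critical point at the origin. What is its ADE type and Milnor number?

Type A_{4}, Milnor number mu = 4.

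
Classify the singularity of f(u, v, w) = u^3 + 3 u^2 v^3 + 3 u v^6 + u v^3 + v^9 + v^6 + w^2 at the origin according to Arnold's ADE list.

The Hessian of f at 0 is [[0, 0, 0], [0, 0, 0], [0, 0, 2]] with rank 1, so corank 2. A Groebner basis of the Jacobian ideal J(f) in C{u,v,w} is {u^3, u*v^2, 3*u^2 + v^3, w}; counting standard monomials gives mu = 7. Corank 2; j^3 = u^3 is a perfect cube, so E-series; the 4-jet and mu = 7 give E_7.

E7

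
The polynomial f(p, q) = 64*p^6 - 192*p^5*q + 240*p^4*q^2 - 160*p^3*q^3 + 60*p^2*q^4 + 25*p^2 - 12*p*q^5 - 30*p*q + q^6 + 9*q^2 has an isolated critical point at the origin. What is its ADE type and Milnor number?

Type A_5, Milnor number mu = 5.

The Hessian of f at 0 has rank 1. Corank 1: A-series; mu = 5 gives A_5.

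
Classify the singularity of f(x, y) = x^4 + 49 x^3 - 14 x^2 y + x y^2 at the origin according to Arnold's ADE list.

The Hessian of f at 0 is [[0, 0], [0, 0]] with rank 0, so corank 2. A Groebner basis of the Jacobian ideal J(f) in C{x,y} is {x*y^2 - 343*x*y/4 + 49*y^2/4, -2401*x*y/4 + y^3 + 343*y^2/4, x^2 - x*y/7}; counting standard monomials gives mu = 5. Corank 2; j^3 = x*(7*x - y)^2 has shape L^2 M (L != M), so D-series; mu = 5 gives D_5.

D5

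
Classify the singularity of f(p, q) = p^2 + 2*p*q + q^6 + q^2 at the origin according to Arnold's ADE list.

A_{5}

The Hessian of f at 0 is [[2, 2], [2, 2]] with rank 1, so corank 1. A Groebner basis of the Jacobian ideal J(f) in C{p,q} is {q^5, p + q}; counting standard monomials gives mu = 5. Corank 1: A-series; mu = 5 gives A_5.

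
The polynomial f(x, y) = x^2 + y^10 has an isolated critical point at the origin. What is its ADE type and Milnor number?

Type A9, Milnor number mu = 9.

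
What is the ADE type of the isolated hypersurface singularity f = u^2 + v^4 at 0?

A_3

The Hessian of f at 0 has rank 1. Corank 1: A-series; mu = 3 gives A_3.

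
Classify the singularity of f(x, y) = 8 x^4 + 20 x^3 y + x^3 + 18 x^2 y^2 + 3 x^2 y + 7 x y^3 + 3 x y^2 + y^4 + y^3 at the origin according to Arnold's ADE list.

The Hessian of f at 0 has rank 0. Corank 2; j^3 = (x + y)^3 is a perfect cube, so E-series; the 4-jet and mu = 7 give E_7.

E7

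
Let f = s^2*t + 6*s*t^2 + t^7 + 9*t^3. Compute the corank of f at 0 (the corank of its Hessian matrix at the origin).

The Hessian at 0 is [[0, 0], [0, 0]] of rank 0; hence corank 2.

2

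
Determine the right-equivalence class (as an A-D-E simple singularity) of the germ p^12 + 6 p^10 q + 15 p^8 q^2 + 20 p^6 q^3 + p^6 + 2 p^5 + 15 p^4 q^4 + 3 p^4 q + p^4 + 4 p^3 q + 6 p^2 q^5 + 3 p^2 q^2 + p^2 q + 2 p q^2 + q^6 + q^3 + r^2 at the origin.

D7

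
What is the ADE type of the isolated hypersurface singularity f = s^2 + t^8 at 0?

The Hessian of f at 0 has rank 1. Corank 1: A-series; mu = 7 gives A_7.

A_{7}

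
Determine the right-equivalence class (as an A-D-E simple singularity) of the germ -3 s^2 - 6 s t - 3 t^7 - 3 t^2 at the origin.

The Hessian of f at 0 has rank 1. Corank 1: A-series; mu = 6 gives A_6.

A_{6}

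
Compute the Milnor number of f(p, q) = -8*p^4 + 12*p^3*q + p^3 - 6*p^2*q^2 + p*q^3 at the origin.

7

The Hessian of f at 0 has rank 0. Corank 2; j^3 = p^3 is a perfect cube, so E-series; the 4-jet and mu = 7 give E_7.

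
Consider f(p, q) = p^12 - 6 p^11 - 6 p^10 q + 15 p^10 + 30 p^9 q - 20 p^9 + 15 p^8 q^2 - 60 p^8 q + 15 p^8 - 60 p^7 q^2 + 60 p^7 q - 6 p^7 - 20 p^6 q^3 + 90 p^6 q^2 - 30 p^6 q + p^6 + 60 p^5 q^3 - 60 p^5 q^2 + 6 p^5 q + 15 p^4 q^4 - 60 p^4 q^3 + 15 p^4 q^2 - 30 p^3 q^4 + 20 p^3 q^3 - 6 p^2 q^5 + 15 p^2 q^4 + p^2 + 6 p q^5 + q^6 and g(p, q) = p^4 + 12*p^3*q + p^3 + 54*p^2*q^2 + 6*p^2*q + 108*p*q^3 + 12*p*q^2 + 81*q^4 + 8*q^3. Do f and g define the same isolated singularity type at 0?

No.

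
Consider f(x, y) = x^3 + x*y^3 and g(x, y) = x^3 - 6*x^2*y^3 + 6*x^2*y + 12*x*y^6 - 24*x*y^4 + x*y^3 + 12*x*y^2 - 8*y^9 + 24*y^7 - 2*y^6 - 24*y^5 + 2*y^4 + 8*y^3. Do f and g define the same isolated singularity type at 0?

Yes.

The Hessian of f at 0 is [[0, 0], [0, 0]] with rank 0, so corank 2. A Groebner basis of the Jacobian ideal J(f) in C{x,y} is {x^3, x*y^2, 3*x^2 + y^3}; counting standard monomials gives mu = 7. Corank 2; j^3 = x^3 is a perfect cube, so E-series; the 4-jet and mu = 7 give E_7. The Hessian of g at 0 is [[0, 0], [0, 0]] with rank 0, so corank 2. A Groebner basis of the Jacobian ideal J(g) in C{x,y} is {x^3 + 6*x^2*y + 48*x^2 + 192*x*y + 192*y^2, -6*x^2 + x*y^2 - 24*x*y - 24*y^2, 3*x^2 + 12*x*y + y^3 + 12*y^2}; counting standard monomials gives mu = 7. Corank 2; j^3 = (x + 2*y)^3 is a perfect cube, so E-series; the 4-jet and mu = 7 give E_7. Both have type E_7, hence right-equivalent.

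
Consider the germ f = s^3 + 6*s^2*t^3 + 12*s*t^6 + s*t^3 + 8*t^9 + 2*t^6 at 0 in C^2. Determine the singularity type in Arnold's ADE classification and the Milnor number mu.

Type E_{7}, Milnor number mu = 7.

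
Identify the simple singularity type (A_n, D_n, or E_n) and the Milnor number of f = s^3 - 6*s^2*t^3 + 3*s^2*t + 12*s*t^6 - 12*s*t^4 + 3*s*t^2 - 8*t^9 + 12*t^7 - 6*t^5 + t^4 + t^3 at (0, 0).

Type E6, Milnor number mu = 6.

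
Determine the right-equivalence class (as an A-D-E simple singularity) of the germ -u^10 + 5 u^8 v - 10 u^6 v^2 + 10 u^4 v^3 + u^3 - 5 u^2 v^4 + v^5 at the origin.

E_{8}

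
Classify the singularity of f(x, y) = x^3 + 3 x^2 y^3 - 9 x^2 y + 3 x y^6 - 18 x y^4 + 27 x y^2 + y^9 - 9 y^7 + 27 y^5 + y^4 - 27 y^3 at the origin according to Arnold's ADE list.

E_6

The Hessian of f at 0 is [[0, 0], [0, 0]] with rank 0, so corank 2. A Groebner basis of the Jacobian ideal J(f) in C{x,y} is {y^3, x^2 - 6*x*y + 9*y^2}; counting standard monomials gives mu = 6. Corank 2; j^3 = (x - 3*y)^3 is a perfect cube, so E-series; the 4-jet and mu = 6 give E_6.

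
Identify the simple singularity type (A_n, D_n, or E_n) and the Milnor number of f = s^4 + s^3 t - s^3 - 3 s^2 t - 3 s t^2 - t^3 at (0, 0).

Type E_{7}, Milnor number mu = 7.

The Hessian of f at 0 is [[0, 0], [0, 0]] with rank 0, so corank 2. A Groebner basis of the Jacobian ideal J(f) in C{s,t} is {3*s^2 + 6*s*t + t^4 + t^3 + 3*t^2, s^3 - 3*s^2 - 6*s*t - 3*t^2, s^2*t + 3*s^2 + 6*s*t + 3*t^2, -2*s^2 + s*t^2 - 4*s*t + t^3/3 - 2*t^2}; counting standard monomials gives mu = 7. Corank 2; j^3 = -(s + t)^3 is a perfect cube, so E-series; the 4-jet and mu = 7 give E_7.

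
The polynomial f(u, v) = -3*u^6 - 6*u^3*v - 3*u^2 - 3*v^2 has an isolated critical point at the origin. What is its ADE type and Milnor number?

The Hessian of f at 0 has rank 2. Corank 0: nondegenerate Morse point, so A_1.

Type A_1, Milnor number mu = 1.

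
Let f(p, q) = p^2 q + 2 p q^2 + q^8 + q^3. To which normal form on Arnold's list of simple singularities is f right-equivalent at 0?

D9

The Hessian of f at 0 is [[0, 0], [0, 0]] with rank 0, so corank 2. A Groebner basis of the Jacobian ideal J(f) in C{p,q} is {p^2/8 + q^7 - q^2/8, p^3 + q^3, p*q + q^2}; counting standard monomials gives mu = 9. Corank 2; j^3 = q*(p + q)^2 has shape L^2 M (L != M), so D-series; mu = 9 gives D_9.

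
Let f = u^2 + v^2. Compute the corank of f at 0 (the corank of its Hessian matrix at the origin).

The Hessian at 0 is [[2, 0], [0, 2]] of rank 2; hence corank 0.

0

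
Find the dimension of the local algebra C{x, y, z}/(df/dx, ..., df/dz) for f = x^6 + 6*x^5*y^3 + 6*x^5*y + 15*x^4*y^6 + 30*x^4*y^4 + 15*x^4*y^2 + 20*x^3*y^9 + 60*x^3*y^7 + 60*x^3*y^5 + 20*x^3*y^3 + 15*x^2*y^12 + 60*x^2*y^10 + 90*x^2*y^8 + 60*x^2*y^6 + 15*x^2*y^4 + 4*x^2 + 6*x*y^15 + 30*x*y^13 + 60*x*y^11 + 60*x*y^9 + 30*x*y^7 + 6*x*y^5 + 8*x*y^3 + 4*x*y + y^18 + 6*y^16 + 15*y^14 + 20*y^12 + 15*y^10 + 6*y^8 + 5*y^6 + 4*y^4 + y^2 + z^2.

5

The Hessian of f at 0 is [[8, 4, 0], [4, 2, 0], [0, 0, 2]] with rank 2, so corank 1. A Groebner basis of the Jacobian ideal J(f) in C{x,y,z} is {x*y^2 - x/2 - y/4, x + y^3 + y/2, x^2 + x*y + y^2/4, z}; counting standard monomials gives mu = 5. Corank 1: A-series; mu = 5 gives A_5.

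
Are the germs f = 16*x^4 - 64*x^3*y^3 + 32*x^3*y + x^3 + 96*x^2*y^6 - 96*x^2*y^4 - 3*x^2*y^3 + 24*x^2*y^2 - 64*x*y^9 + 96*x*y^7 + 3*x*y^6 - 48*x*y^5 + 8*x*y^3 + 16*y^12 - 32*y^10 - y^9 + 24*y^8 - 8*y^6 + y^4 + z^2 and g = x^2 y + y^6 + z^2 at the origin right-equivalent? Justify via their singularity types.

No.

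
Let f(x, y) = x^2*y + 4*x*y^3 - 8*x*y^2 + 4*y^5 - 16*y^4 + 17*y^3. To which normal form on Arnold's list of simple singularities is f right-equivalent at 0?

D_4

The Hessian of f at 0 has rank 0. Corank 2; j^3 = y*(x^2 - 8*x*y + 17*y^2) splits into three distinct lines over C (the quadratic factor has nonzero discriminant), so D_4.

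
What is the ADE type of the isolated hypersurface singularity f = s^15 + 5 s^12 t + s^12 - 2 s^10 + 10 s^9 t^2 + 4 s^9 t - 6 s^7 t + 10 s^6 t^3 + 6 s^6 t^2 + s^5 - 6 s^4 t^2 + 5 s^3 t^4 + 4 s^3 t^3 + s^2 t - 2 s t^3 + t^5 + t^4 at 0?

The Hessian of f at 0 is [[0, 0], [0, 0]] with rank 0, so corank 2. A Groebner basis of the Jacobian ideal J(f) in C{s,t} is {s*t^2, -s*t + t^3, s^2 + 4*s*t}; counting standard monomials gives mu = 5. Corank 2; j^3 = s^2*t has shape L^2 M (L != M), so D-series; mu = 5 gives D_5.

D5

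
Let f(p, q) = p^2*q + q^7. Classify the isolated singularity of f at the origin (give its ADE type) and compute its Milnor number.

The Hessian of f at 0 has rank 0. Corank 2; j^3 = p^2*q has shape L^2 M (L != M), so D-series; mu = 8 gives D_8.

Type D_{8}, Milnor number mu = 8.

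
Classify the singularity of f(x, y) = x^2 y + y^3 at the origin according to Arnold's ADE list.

D_4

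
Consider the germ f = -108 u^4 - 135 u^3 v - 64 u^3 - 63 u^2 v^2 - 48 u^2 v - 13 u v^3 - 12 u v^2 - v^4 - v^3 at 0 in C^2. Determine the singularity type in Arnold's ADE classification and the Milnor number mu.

Type E7, Milnor number mu = 7.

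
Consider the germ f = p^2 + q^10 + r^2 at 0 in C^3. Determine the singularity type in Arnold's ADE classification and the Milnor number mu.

Type A_9, Milnor number mu = 9.

The Hessian of f at 0 has rank 2. Corank 1: A-series; mu = 9 gives A_9.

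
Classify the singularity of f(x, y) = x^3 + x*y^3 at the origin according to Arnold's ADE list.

E_7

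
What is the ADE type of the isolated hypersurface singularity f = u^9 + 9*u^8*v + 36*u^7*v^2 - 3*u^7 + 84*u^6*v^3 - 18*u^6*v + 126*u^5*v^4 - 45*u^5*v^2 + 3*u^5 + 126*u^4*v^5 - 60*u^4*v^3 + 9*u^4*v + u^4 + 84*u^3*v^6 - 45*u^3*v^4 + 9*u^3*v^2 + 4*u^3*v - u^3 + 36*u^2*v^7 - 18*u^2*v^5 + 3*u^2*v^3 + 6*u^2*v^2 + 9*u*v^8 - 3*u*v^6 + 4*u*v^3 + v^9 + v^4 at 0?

E_6

The Hessian of f at 0 has rank 0. Corank 2; j^3 = -u^3 is a perfect cube, so E-series; the 4-jet and mu = 6 give E_6.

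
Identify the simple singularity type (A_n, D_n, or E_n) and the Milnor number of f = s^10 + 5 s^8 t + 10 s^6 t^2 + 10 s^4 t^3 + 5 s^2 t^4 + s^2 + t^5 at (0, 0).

Type A4, Milnor number mu = 4.

The Hessian of f at 0 has rank 1. Corank 1: A-series; mu = 4 gives A_4.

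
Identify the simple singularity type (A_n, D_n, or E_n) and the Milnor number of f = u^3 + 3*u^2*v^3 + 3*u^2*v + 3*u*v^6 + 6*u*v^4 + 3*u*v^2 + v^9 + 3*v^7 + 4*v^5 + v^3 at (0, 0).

Type E_8, Milnor number mu = 8.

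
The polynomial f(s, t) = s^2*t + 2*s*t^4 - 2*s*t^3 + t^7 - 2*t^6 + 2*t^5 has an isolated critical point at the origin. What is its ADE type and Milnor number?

Type D_6, Milnor number mu = 6.

The Hessian of f at 0 has rank 0. Corank 2; j^3 = s^2*t has shape L^2 M (L != M), so D-series; mu = 6 gives D_6.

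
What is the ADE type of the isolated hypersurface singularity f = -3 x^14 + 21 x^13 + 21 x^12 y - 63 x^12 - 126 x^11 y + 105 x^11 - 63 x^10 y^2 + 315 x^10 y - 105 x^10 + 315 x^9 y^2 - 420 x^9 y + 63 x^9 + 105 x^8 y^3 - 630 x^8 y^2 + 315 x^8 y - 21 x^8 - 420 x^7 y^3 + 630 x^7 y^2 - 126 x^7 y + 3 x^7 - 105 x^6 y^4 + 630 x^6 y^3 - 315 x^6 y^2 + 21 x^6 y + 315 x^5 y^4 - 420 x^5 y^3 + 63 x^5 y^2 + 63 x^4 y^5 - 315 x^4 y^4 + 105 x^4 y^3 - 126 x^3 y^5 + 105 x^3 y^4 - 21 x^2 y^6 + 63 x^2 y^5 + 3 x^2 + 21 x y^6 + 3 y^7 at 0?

A6

The Hessian of f at 0 has rank 1. Corank 1: A-series; mu = 6 gives A_6.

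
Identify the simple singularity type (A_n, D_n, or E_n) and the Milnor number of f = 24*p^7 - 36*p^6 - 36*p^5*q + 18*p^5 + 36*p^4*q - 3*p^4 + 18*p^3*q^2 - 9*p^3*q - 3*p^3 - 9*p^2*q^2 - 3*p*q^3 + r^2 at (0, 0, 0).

Type E_{7}, Milnor number mu = 7.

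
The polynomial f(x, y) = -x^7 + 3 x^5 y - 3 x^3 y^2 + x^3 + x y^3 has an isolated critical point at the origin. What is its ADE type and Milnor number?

Type E7, Milnor number mu = 7.

The Hessian of f at 0 is [[0, 0], [0, 0]] with rank 0, so corank 2. A Groebner basis of the Jacobian ideal J(f) in C{x,y} is {x^3, x*y^2, 3*x^2 + y^3}; counting standard monomials gives mu = 7. Corank 2; j^3 = x^3 is a perfect cube, so E-series; the 4-jet and mu = 7 give E_7.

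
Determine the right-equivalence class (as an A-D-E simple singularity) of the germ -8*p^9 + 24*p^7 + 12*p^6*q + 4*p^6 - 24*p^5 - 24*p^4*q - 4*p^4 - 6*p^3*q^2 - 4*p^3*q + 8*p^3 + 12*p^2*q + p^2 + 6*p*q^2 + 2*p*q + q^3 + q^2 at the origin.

A_{2}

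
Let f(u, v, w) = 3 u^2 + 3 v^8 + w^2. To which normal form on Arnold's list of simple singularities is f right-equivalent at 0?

A_{7}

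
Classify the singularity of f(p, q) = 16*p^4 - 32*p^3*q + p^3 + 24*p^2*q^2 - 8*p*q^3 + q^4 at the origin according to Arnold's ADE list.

The Hessian of f at 0 has rank 0. Corank 2; j^3 = p^3 is a perfect cube, so E-series; the 4-jet and mu = 6 give E_6.

E_{6}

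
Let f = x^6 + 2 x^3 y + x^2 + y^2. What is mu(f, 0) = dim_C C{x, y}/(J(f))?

1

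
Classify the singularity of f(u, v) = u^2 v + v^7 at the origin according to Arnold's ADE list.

D_{8}

The Hessian of f at 0 has rank 0. Corank 2; j^3 = u^2*v has shape L^2 M (L != M), so D-series; mu = 8 gives D_8.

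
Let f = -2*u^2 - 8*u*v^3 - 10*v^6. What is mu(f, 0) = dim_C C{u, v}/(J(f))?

5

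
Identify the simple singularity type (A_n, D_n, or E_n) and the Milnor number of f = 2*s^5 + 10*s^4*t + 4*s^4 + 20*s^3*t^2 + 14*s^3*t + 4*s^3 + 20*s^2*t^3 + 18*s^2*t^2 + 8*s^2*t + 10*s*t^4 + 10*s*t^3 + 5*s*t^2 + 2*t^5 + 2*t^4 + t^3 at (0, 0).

Type D_6, Milnor number mu = 6.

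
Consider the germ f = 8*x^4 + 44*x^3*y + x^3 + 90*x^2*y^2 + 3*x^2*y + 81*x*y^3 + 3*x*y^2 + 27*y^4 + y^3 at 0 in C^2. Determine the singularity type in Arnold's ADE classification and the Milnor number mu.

Type E_7, Milnor number mu = 7.

The Hessian of f at 0 is [[0, 0], [0, 0]] with rank 0, so corank 2. A Groebner basis of the Jacobian ideal J(f) in C{x,y} is {3*x^2/4 + 3*x*y/2 + y^4 + y^3/4 + 3*y^2/4, x^3 + 15*x^2/4 + 15*x*y/2 + 9*y^3/4 + 15*y^2/4, x^2*y - 9*x^2/4 - 9*x*y/2 - 7*y^3/4 - 9*y^2/4, x^2 + x*y^2 + 2*x*y + 4*y^3/3 + y^2}; counting standard monomials gives mu = 7. Corank 2; j^3 = (x + y)^3 is a perfect cube, so E-series; the 4-jet and mu = 7 give E_7.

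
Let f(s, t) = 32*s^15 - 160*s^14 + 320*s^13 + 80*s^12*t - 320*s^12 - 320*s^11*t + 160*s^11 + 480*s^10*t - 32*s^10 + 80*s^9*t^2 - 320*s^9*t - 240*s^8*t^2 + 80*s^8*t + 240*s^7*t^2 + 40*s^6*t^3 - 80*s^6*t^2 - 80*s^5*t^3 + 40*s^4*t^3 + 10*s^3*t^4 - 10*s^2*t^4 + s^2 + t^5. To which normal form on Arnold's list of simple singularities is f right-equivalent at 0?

The Hessian of f at 0 has rank 1. Corank 1: A-series; mu = 4 gives A_4.

A4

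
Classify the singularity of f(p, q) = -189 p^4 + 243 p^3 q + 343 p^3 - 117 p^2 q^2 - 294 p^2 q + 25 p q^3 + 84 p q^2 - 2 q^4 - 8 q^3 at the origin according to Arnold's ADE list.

E_7

The Hessian of f at 0 is [[0, 0], [0, 0]] with rank 0, so corank 2. A Groebner basis of the Jacobian ideal J(f) in C{p,q} is {5764801*p^2/3 - 3294172*p*q/3 + q^4 + 343*q^3/9 + 470596*q^2/3, p^3 - 1274*p^2/3 + 728*p*q/3 - 2*q^3/63 - 104*q^2/3, p^2*q - 8575*p^2/9 + 4900*p*q/9 - 19*q^3/189 - 700*q^2/9, -4802*p^2/3 + p*q^2 + 2744*p*q/3 - 20*q^3/63 - 392*q^2/3}; counting standard monomials gives mu = 7. Corank 2; j^3 = (7*p - 2*q)^3 is a perfect cube, so E-series; the 4-jet and mu = 7 give E_7.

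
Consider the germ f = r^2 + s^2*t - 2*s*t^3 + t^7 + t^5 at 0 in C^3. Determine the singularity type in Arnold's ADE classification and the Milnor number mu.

The Hessian of f at 0 has rank 1. Corank 2; j^3 = s^2*t has shape L^2 M (L != M), so D-series; mu = 8 gives D_8.

Type D_8, Milnor number mu = 8.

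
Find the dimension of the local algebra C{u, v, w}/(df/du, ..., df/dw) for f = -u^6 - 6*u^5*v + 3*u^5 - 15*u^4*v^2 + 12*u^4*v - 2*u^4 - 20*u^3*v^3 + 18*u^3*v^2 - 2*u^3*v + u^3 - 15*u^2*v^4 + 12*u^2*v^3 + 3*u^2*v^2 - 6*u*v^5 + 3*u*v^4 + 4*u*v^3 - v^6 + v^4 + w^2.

The Hessian of f at 0 is [[0, 0, 0], [0, 0, 0], [0, 0, 2]] with rank 1, so corank 2. A Groebner basis of the Jacobian ideal J(f) in C{u,v,w} is {u^3, u^2*v, -u^2/2 + u*v^2, 3*u^2/2 + v^3, w}; counting standard monomials gives mu = 6. Corank 2; j^3 = u^3 is a perfect cube, so E-series; the 4-jet and mu = 6 give E_6.

6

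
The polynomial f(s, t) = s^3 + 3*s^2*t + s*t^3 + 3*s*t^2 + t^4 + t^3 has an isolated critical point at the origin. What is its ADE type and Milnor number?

Type E7, Milnor number mu = 7.

The Hessian of f at 0 is [[0, 0], [0, 0]] with rank 0, so corank 2. A Groebner basis of the Jacobian ideal J(f) in C{s,t} is {s^3 + 3*s^2*t + 6*s^2 + 12*s*t + 6*t^2, -3*s^2 + s*t^2 - 6*s*t - 3*t^2, 3*s^2 + 6*s*t + t^3 + 3*t^2}; counting standard monomials gives mu = 7. Corank 2; j^3 = (s + t)^3 is a perfect cube, so E-series; the 4-jet and mu = 7 give E_7.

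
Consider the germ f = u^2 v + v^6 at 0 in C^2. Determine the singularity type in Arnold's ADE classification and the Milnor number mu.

The Hessian of f at 0 is [[0, 0], [0, 0]] with rank 0, so corank 2. A Groebner basis of the Jacobian ideal J(f) in C{u,v} is {u^2/6 + v^5, u^3, u*v}; counting standard monomials gives mu = 7. Corank 2; j^3 = u^2*v has shape L^2 M (L != M), so D-series; mu = 7 gives D_7.

Type D_{7}, Milnor number mu = 7.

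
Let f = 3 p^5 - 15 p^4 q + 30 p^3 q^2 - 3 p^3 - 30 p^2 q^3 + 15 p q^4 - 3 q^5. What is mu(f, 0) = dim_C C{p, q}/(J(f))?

The Hessian of f at 0 has rank 0. Corank 2; j^3 = -3*p^3 is a perfect cube, so E-series; the 5-jet and mu = 8 give E_8.

8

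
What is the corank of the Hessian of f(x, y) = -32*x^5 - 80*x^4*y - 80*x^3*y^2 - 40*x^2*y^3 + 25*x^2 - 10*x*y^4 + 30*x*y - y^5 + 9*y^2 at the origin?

The Hessian at 0 is [[50, 30], [30, 18]] of rank 1; hence corank 1.

1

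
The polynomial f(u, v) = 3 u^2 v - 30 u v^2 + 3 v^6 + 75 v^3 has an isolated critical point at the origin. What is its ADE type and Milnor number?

The Hessian of f at 0 is [[0, 0], [0, 0]] with rank 0, so corank 2. A Groebner basis of the Jacobian ideal J(f) in C{u,v} is {u^2/6 + v^5 - 25*v^2/6, u^3 - 125*v^3, u*v - 5*v^2}; counting standard monomials gives mu = 7. Corank 2; j^3 = 3*v*(u - 5*v)^2 has shape L^2 M (L != M), so D-series; mu = 7 gives D_7.

Type D_{7}, Milnor number mu = 7.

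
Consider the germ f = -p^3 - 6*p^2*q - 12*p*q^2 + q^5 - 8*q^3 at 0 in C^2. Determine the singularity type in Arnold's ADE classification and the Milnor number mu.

Type E_{8}, Milnor number mu = 8.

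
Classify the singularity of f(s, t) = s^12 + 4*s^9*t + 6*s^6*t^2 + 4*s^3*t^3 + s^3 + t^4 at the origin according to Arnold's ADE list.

E_{6}

The Hessian of f at 0 is [[0, 0], [0, 0]] with rank 0, so corank 2. A Groebner basis of the Jacobian ideal J(f) in C{s,t} is {t^3, s^2}; counting standard monomials gives mu = 6. Corank 2; j^3 = s^3 is a perfect cube, so E-series; the 4-jet and mu = 6 give E_6.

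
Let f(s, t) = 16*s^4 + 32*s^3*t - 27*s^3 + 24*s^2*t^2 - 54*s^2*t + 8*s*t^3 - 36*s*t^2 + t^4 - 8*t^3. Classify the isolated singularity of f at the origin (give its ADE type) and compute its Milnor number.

The Hessian of f at 0 is [[0, 0], [0, 0]] with rank 0, so corank 2. A Groebner basis of the Jacobian ideal J(f) in C{s,t} is {t^4, s*t^2 + 11*t^3/18, s^2 + 4*s*t/3 + 4*t^2/9}; counting standard monomials gives mu = 6. Corank 2; j^3 = -(3*s + 2*t)^3 is a perfect cube, so E-series; the 4-jet and mu = 6 give E_6.

Type E_{6}, Milnor number mu = 6.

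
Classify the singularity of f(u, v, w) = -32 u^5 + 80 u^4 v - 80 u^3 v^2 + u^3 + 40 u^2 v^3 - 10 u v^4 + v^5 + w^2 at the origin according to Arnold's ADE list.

E_8

The Hessian of f at 0 is [[0, 0, 0], [0, 0, 0], [0, 0, 2]] with rank 1, so corank 2. A Groebner basis of the Jacobian ideal J(f) in C{u,v,w} is {v^5, u*v^3 - v^4/8, u^2, w}; counting standard monomials gives mu = 8. Corank 2; j^3 = u^3 is a perfect cube, so E-series; the 5-jet and mu = 8 give E_8.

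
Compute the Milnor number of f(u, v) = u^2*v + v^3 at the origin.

The Hessian of f at 0 is [[0, 0], [0, 0]] with rank 0, so corank 2. A Groebner basis of the Jacobian ideal J(f) in C{u,v} is {v^3, u^2 + 3*v^2, u*v}; counting standard monomials gives mu = 4. Corank 2; j^3 = v*(u^2 + v^2) splits into three distinct lines over C (the quadratic factor has nonzero discriminant), so D_4.

4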